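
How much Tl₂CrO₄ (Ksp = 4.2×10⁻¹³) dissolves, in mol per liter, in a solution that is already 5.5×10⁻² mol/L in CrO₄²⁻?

1.4×10⁻⁶ M

Tl₂CrO₄(s) ⇌ 2 Tl⁺(aq) + CrO₄²⁻(aq)
With CrO₄²⁻ already at 5.5×10⁻² mol/L and s small, take [CrO₄²⁻] ≈ 5.5×10⁻² mol/L and [Tl⁺] = 2s.
Ksp = [Tl⁺]^2[CrO₄²⁻] = (2s)^2(5.5×10⁻²)
(2s)^2 = 4.2×10⁻¹³ / (5.5×10⁻²) = 7.6×10⁻¹²
s = 1.4×10⁻⁶ mol/L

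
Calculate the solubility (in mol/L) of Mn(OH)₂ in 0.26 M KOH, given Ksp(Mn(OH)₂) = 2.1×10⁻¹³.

3.1×10⁻¹² M

Mn(OH)₂(s) ⇌ Mn²⁺(aq) + 2 OH⁻(aq)
OH⁻ is already present at 0.26 M. If s mol/L of Mn(OH)₂ dissolves, [Mn²⁺] = s while [OH⁻] ≈ 0.26 M.
Ksp = [Mn²⁺][OH⁻]^2 = s(0.26)^2
s = 2.1×10⁻¹³ / (0.26)^2 = 3.1×10⁻¹²
s = 3.1×10⁻¹² M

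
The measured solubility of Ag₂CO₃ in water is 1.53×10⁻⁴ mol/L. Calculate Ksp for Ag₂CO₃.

Ksp = 1.43×10⁻¹¹

Ag₂CO₃(s) ⇌ 2 Ag⁺(aq) + CO₃²⁻(aq)
With molar solubility s: [Ag⁺] = 2s, [CO₃²⁻] = s.
Ksp = [Ag⁺]^2[CO₃²⁻] = (2s)^2 · s = 4s^3
Ksp = 4 × (1.53×10⁻⁴)^3 = 1.43×10⁻¹¹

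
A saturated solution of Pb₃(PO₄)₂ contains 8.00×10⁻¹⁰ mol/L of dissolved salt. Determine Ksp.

Pb₃(PO₄)₂(s) ⇌ 3 Pb²⁺(aq) + 2 PO₄³⁻(aq)
For each mole of Pb₃(PO₄)₂ that dissolves per liter, [Pb²⁺] = 3s and [PO₄³⁻] = 2s; let s denote this solubility.
Ksp = [Pb²⁺]^3[PO₄³⁻]^2 = (3s)^3 · (2s)^2 = 108s^5
Ksp = 108 × (8.00×10⁻¹⁰)^5 = 3.54×10⁻⁴⁴

Ksp = 3.54×10⁻⁴⁴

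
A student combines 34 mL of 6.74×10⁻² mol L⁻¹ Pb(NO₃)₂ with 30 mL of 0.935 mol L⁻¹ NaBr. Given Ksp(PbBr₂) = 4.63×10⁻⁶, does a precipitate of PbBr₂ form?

Yes

After mixing, V = 34 mL + 30 mL = 64 mL.
[Pb²⁺] = (6.74×10⁻²)(34)/64 = 3.58×10⁻² mol L⁻¹
[Br⁻] = (0.935)(30)/64 = 0.438 mol L⁻¹
Q = [Pb²⁺][Br⁻]^2 = 6.88×10⁻³
Because Q > Ksp (6.88×10⁻³ vs 4.63×10⁻⁶), a precipitate of PbBr₂ forms.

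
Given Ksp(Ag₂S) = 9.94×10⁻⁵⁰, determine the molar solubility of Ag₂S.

2.92×10⁻¹⁷ M

Ag₂S(s) ⇌ 2 Ag⁺(aq) + S²⁻(aq)
Let s be the molar solubility. Then [Ag⁺] = 2s and [S²⁻] = s.
Ksp = [Ag⁺]^2[S²⁻] = (2s)^2 · s = 4s^3
4s^3 = 9.94×10⁻⁵⁰  ⇒  s^3 = 2.49×10⁻⁵⁰
Taking the 3rd root, s = 2.92×10⁻¹⁷ mol/L.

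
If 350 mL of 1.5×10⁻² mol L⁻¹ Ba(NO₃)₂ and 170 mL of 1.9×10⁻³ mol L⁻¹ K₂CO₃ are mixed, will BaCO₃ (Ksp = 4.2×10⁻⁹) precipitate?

Yes

The combined volume is 520 mL.
[Ba²⁺] = (1.5×10⁻²)(350)/520 = 1.0×10⁻² mol L⁻¹
[CO₃²⁻] = (1.9×10⁻³)(170)/520 = 6.2×10⁻⁴ mol L⁻¹
Q = [Ba²⁺][CO₃²⁻] = 6.3×10⁻⁶
Q = 6.3×10⁻⁶ > Ksp = 4.2×10⁻⁹, so the solution is supersaturated and BaCO₃ precipitates.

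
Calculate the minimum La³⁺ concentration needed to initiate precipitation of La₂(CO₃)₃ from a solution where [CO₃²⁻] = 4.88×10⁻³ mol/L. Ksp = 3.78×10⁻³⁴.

5.70×10⁻¹⁴ M

A salt starts to precipitate once the ion product Q reaches its Ksp.
La₂(CO₃)₃(s) ⇌ 2 La³⁺(aq) + 3 CO₃²⁻(aq)
Ksp = [La³⁺]^2[CO₃²⁻]^3 = [La³⁺]^2(4.88×10⁻³)^3
[La³⁺]^2 = 3.78×10⁻³⁴ / (4.88×10⁻³)^3 = 3.25×10⁻²⁷
[La³⁺] = 5.70×10⁻¹⁴ mol/L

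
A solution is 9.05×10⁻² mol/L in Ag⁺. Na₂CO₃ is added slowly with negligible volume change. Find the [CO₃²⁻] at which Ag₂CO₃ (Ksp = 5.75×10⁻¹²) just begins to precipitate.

7.02×10⁻¹⁰ M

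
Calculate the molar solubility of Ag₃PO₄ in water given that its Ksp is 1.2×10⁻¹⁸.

1.5×10⁻⁵ M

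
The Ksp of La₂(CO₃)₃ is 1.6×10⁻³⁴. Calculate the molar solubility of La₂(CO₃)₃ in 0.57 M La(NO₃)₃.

2.6×10⁻¹² M

La₂(CO₃)₃(s) ⇌ 2 La³⁺(aq) + 3 CO₃²⁻(aq)
Let s be the solubility of La₂(CO₃)₃ here. The common ion gives [La³⁺] ≈ 0.57 M, and [CO₃²⁻] = 3s.
Ksp = [La³⁺]^2[CO₃²⁻]^3 = (0.57)^2(3s)^3
(3s)^3 = 1.6×10⁻³⁴ / (0.57)^2 = 4.9×10⁻³⁴
s = 2.6×10⁻¹² M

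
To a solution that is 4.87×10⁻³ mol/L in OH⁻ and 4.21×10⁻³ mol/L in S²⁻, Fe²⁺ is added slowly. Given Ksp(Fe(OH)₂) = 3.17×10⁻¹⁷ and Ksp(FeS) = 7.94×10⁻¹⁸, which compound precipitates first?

Precipitation begins when Q = Ksp.
For Fe(OH)₂: [Fe²⁺] = (Ksp/[OH⁻]^2) = 1.34×10⁻¹² mol/L
For FeS: [Fe²⁺] = (Ksp/[S²⁻]) = 1.89×10⁻¹⁵ mol/L
The smaller threshold [Fe²⁺] is reached first, so FeS precipitates first.

FeS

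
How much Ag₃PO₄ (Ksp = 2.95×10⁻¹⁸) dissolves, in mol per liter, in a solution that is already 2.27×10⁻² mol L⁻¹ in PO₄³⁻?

1.69×10⁻⁶ M

Ag₃PO₄(s) ⇌ 3 Ag⁺(aq) + PO₄³⁻(aq)
Let s be the solubility of Ag₃PO₄ here. The common ion gives [PO₄³⁻] ≈ 2.27×10⁻² mol L⁻¹, and [Ag⁺] = 3s.
Ksp = [Ag⁺]^3[PO₄³⁻] = (3s)^3(2.27×10⁻²)
(3s)^3 = 2.95×10⁻¹⁸ / (2.27×10⁻²) = 1.30×10⁻¹⁶
s = 1.69×10⁻⁶ mol L⁻¹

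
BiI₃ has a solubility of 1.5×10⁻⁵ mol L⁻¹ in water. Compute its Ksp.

Ksp = 1.4×10⁻¹⁸

BiI₃(s) ⇌ Bi³⁺(aq) + 3 I⁻(aq)
With molar solubility s: [Bi³⁺] = s, [I⁻] = 3s.
Ksp = [Bi³⁺][I⁻]^3 = s · (3s)^3 = 27s^4
Ksp = 27 × (1.5×10⁻⁵)^4 = 1.4×10⁻¹⁸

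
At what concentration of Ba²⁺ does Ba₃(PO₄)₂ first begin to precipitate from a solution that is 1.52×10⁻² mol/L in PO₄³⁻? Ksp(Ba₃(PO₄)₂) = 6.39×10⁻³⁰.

3.02×10⁻⁹ M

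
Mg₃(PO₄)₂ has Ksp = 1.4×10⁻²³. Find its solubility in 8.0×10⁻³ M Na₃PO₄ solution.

2.0×10⁻⁷ M

Mg₃(PO₄)₂(s) ⇌ 3 Mg²⁺(aq) + 2 PO₄³⁻(aq)
The solution already contains PO₄³⁻ at 8.0×10⁻³ M. Let s be the molar solubility of Mg₃(PO₄)₂.
[PO₄³⁻] ≈ 8.0×10⁻³ M (common ion dominates); [Mg²⁺] = 3s.
Ksp = [Mg²⁺]^3[PO₄³⁻]^2 = (3s)^3(8.0×10⁻³)^2
(3s)^3 = 1.4×10⁻²³ / (8.0×10⁻³)^2 = 2.2×10⁻¹⁹
s = 2.0×10⁻⁷ M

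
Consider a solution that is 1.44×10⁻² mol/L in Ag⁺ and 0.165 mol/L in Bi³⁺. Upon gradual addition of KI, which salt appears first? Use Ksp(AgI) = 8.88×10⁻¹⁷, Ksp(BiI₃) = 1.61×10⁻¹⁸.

Precipitation begins when Q = Ksp.
For AgI: [I⁻] = (Ksp/[Ag⁺]) = 6.17×10⁻¹⁵ mol/L
For BiI₃: [I⁻] = (Ksp/[Bi³⁺])^(1/3) = 2.14×10⁻⁶ mol/L
The smaller threshold [I⁻] is reached first, so AgI precipitates first.

AgI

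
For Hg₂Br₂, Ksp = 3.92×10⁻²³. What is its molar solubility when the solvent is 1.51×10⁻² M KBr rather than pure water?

Hg₂Br₂(s) ⇌ Hg₂²⁺(aq) + 2 Br⁻(aq)
With Br⁻ already at 1.51×10⁻² M and s small, take [Br⁻] ≈ 1.51×10⁻² M and [Hg₂²⁺] = s.
Ksp = [Hg₂²⁺][Br⁻]^2 = s(1.51×10⁻²)^2
s = 3.92×10⁻²³ / (1.51×10⁻²)^2 = 1.72×10⁻¹⁹
s = 1.72×10⁻¹⁹ M

1.72×10⁻¹⁹ M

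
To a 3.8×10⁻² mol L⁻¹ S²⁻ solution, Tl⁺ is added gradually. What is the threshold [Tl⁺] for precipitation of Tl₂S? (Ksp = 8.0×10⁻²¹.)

The threshold for precipitation is Q = Ksp.
Tl₂S(s) ⇌ 2 Tl⁺(aq) + S²⁻(aq)
Ksp = [Tl⁺]^2[S²⁻] = [Tl⁺]^2(3.8×10⁻²)
[Tl⁺]^2 = 8.0×10⁻²¹ / (3.8×10⁻²) = 2.1×10⁻¹⁹
[Tl⁺] = 4.6×10⁻¹⁰ mol L⁻¹

4.6×10⁻¹⁰ M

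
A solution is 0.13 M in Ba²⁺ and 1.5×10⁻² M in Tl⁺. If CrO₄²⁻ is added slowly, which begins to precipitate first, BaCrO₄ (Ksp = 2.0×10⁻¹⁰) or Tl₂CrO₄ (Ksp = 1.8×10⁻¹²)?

BaCrO₄

Precipitation begins when Q = Ksp.
For BaCrO₄: [CrO₄²⁻] = (Ksp/[Ba²⁺]) = 1.5×10⁻⁹ M
For Tl₂CrO₄: [CrO₄²⁻] = (Ksp/[Tl⁺]^2) = 8.0×10⁻⁹ M
BaCrO₄ requires the lower [CrO₄²⁻], so it precipitates first.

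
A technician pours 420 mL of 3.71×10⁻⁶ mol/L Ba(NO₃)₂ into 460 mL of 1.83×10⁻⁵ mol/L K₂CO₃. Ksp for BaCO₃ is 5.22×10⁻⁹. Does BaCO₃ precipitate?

No

Total volume after mixing = 420 + 460 = 880 mL.
[Ba²⁺] = (3.71×10⁻⁶)(420)/880 = 1.77×10⁻⁶ mol/L
[CO₃²⁻] = (1.83×10⁻⁵)(460)/880 = 9.57×10⁻⁶ mol/L
Q = [Ba²⁺][CO₃²⁻] = 1.69×10⁻¹¹
Q < Ksp (1.69×10⁻¹¹ vs 5.22×10⁻⁹); the solution remains unsaturated and no precipitate forms.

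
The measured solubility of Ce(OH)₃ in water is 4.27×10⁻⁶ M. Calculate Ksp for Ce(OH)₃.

Ce(OH)₃(s) ⇌ Ce³⁺(aq) + 3 OH⁻(aq)
If s mol/L of Ce(OH)₃ dissolves, [Ce³⁺] = s and [OH⁻] = 3s.
Ksp = [Ce³⁺][OH⁻]^3 = s · (3s)^3 = 27s^4
Ksp = 27 × (4.27×10⁻⁶)^4 = 8.98×10⁻²¹

Ksp = 8.98×10⁻²¹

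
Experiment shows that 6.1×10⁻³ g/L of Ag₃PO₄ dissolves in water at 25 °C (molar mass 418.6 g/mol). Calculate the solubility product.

Ksp = 1.2×10⁻¹⁸

s = (6.1×10⁻³ g L⁻¹)/(418.6 g mol⁻¹) = 1.457×10⁻⁵ M
Ag₃PO₄(s) ⇌ 3 Ag⁺(aq) + PO₄³⁻(aq)
With molar solubility s: [Ag⁺] = 3s, [PO₄³⁻] = s.
Ksp = [Ag⁺]^3[PO₄³⁻] = (3s)^3 · s = 27s^4
Ksp = 27 × (1.457×10⁻⁵)^4 = 1.2×10⁻¹⁸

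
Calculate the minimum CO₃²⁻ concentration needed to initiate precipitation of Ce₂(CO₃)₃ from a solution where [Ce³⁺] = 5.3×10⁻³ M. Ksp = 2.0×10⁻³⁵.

8.9×10⁻¹¹ M

The threshold for precipitation is Q = Ksp.
Ce₂(CO₃)₃(s) ⇌ 2 Ce³⁺(aq) + 3 CO₃²⁻(aq)
Ksp = [Ce³⁺]^2[CO₃²⁻]^3 = [CO₃²⁻]^3(5.3×10⁻³)^2
[CO₃²⁻]^3 = 2.0×10⁻³⁵ / (5.3×10⁻³)^2 = 7.1×10⁻³¹
[CO₃²⁻] = 8.9×10⁻¹¹ M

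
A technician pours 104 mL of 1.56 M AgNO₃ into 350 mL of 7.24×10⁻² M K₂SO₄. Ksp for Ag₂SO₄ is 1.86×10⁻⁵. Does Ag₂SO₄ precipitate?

After mixing, V = 104 mL + 350 mL = 454 mL.
[Ag⁺] = (1.56)(104)/454 = 0.357 M
[SO₄²⁻] = (7.24×10⁻²)(350)/454 = 5.58×10⁻² M
Q = [Ag⁺]^2[SO₄²⁻] = 7.13×10⁻³
Because Q > Ksp (7.13×10⁻³ vs 1.86×10⁻⁵), a precipitate of Ag₂SO₄ forms.

Yes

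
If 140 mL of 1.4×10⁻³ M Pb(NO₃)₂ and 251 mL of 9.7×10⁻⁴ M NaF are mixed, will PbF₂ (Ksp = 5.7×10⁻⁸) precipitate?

No

The combined volume is 391 mL.
[Pb²⁺] = (1.4×10⁻³)(140)/391 = 5.0×10⁻⁴ M
[F⁻] = (9.7×10⁻⁴)(251)/391 = 6.2×10⁻⁴ M
Q = [Pb²⁺][F⁻]^2 = 1.9×10⁻¹⁰
Q < Ksp (1.9×10⁻¹⁰ vs 5.7×10⁻⁸); the solution remains unsaturated and no precipitate forms.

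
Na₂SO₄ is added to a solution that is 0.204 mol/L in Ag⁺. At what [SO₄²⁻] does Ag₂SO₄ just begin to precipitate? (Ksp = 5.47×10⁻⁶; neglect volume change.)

The threshold for precipitation is Q = Ksp.
Ag₂SO₄(s) ⇌ 2 Ag⁺(aq) + SO₄²⁻(aq)
Ksp = [Ag⁺]^2[SO₄²⁻] = [SO₄²⁻](0.204)^2
[SO₄²⁻] = 5.47×10⁻⁶ / (0.204)^2 = 1.31×10⁻⁴
[SO₄²⁻] = 1.31×10⁻⁴ mol/L

1.31×10⁻⁴ M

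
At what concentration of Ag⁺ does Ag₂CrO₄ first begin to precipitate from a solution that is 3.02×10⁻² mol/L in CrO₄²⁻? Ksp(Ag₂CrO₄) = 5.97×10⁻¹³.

A salt starts to precipitate once the ion product Q reaches its Ksp.
Ag₂CrO₄(s) ⇌ 2 Ag⁺(aq) + CrO₄²⁻(aq)
Ksp = [Ag⁺]^2[CrO₄²⁻] = [Ag⁺]^2(3.02×10⁻²)
[Ag⁺]^2 = 5.97×10⁻¹³ / (3.02×10⁻²) = 1.98×10⁻¹¹
[Ag⁺] = 4.45×10⁻⁶ mol/L

4.45×10⁻⁶ M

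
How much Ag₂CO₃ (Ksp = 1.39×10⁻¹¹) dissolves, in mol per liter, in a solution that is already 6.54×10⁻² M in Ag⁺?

Ag₂CO₃(s) ⇌ 2 Ag⁺(aq) + CO₃²⁻(aq)
The solution already contains Ag⁺ at 6.54×10⁻² M. Let s be the molar solubility of Ag₂CO₃.
[Ag⁺] ≈ 6.54×10⁻² M (common ion dominates); [CO₃²⁻] = s.
Ksp = [Ag⁺]^2[CO₃²⁻] = (6.54×10⁻²)^2s
s = 1.39×10⁻¹¹ / (6.54×10⁻²)^2 = 3.25×10⁻⁹
s = 3.25×10⁻⁹ M

3.25×10⁻⁹ M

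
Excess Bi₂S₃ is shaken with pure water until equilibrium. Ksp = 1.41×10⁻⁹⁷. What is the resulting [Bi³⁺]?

Bi₂S₃(s) ⇌ 2 Bi³⁺(aq) + 3 S²⁻(aq)
For each mole of Bi₂S₃ that dissolves per liter, [Bi³⁺] = 2s and [S²⁻] = 3s; let s denote this solubility.
Ksp = [Bi³⁺]^2[S²⁻]^3 = (2s)^2 · (3s)^3 = 108s^5 = 1.41×10⁻⁹⁷
s = 1.67×10⁻²⁰ M
[Bi³⁺] = 2s = 3.34×10⁻²⁰ M

3.34×10⁻²⁰ M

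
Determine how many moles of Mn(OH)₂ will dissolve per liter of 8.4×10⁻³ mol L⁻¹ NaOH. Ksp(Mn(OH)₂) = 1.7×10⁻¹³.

2.4×10⁻⁹ M

Mn(OH)₂(s) ⇌ Mn²⁺(aq) + 2 OH⁻(aq)
With OH⁻ already at 8.4×10⁻³ mol L⁻¹ and s small, take [OH⁻] ≈ 8.4×10⁻³ mol L⁻¹ and [Mn²⁺] = s.
Ksp = [Mn²⁺][OH⁻]^2 = s(8.4×10⁻³)^2
s = 1.7×10⁻¹³ / (8.4×10⁻³)^2 = 2.4×10⁻⁹
s = 2.4×10⁻⁹ mol L⁻¹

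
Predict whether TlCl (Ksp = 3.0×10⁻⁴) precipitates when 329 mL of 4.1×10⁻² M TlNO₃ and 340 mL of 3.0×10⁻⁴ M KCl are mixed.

No

Total volume after mixing = 329 + 340 = 669 mL.
[Tl⁺] = (4.1×10⁻²)(329)/669 = 2.0×10⁻² M
[Cl⁻] = (3.0×10⁻⁴)(340)/669 = 1.5×10⁻⁴ M
Q = [Tl⁺][Cl⁻] = 3.1×10⁻⁶
Since Q (3.1×10⁻⁶) is less than Ksp (3.0×10⁻⁴), no TlCl precipitates.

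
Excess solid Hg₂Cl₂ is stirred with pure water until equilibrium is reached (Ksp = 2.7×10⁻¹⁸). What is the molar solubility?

Hg₂Cl₂(s) ⇌ Hg₂²⁺(aq) + 2 Cl⁻(aq)
Call the molar solubility s, so that [Hg₂²⁺] = s and [Cl⁻] = 2s.
Ksp = [Hg₂²⁺][Cl⁻]^2 = s · (2s)^2 = 4s^3
4s^3 = 2.7×10⁻¹⁸  ⇒  s^3 = 6.8×10⁻¹⁹
s = 8.8×10⁻⁷ mol/L

8.8×10⁻⁷ M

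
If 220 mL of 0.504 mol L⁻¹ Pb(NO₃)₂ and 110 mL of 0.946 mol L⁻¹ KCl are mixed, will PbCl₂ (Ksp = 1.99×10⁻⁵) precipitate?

The combined volume is 330 mL.
[Pb²⁺] = (0.504)(220)/330 = 0.336 mol L⁻¹
[Cl⁻] = (0.946)(110)/330 = 0.315 mol L⁻¹
Q = [Pb²⁺][Cl⁻]^2 = 3.34×10⁻²
Since Q (3.34×10⁻²) exceeds Ksp (1.99×10⁻⁵), PbCl₂ will precipitate.

Yes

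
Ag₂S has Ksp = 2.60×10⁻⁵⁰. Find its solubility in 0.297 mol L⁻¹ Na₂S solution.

1.48×10⁻²⁵ M

Ag₂S(s) ⇌ 2 Ag⁺(aq) + S²⁻(aq)
With S²⁻ already at 0.297 mol L⁻¹ and s small, take [S²⁻] ≈ 0.297 mol L⁻¹ and [Ag⁺] = 2s.
Ksp = [Ag⁺]^2[S²⁻] = (2s)^2(0.297)
(2s)^2 = 2.60×10⁻⁵⁰ / (0.297) = 8.75×10⁻⁵⁰
s = 1.48×10⁻²⁵ mol L⁻¹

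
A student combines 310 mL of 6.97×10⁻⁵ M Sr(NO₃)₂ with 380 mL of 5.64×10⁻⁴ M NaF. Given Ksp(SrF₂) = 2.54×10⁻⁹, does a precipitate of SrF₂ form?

No

The combined volume is 690 mL.
[Sr²⁺] = (6.97×10⁻⁵)(310)/690 = 3.13×10⁻⁵ M
[F⁻] = (5.64×10⁻⁴)(380)/690 = 3.11×10⁻⁴ M
Q = [Sr²⁺][F⁻]^2 = 3.02×10⁻¹²
Since Q (3.02×10⁻¹²) is less than Ksp (2.54×10⁻⁹), no SrF₂ precipitates.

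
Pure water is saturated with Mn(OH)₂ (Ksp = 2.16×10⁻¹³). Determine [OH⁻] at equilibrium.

7.56×10⁻⁵ M

Mn(OH)₂(s) ⇌ Mn²⁺(aq) + 2 OH⁻(aq)
For each mole of Mn(OH)₂ that dissolves per liter, [Mn²⁺] = s and [OH⁻] = 2s; let s denote this solubility.
Ksp = [Mn²⁺][OH⁻]^2 = s · (2s)^2 = 4s^3 = 2.16×10⁻¹³
s = 3.78×10⁻⁵ mol L⁻¹
[OH⁻] = 2s = 7.56×10⁻⁵ mol L⁻¹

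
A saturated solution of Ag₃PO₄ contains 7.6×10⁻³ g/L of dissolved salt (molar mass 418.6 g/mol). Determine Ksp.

Convert to molarity: s = 7.6×10⁻³ / 418.6 = 1.816×10⁻⁵ mol/L
Ag₃PO₄(s) ⇌ 3 Ag⁺(aq) + PO₄³⁻(aq)
For each mole of Ag₃PO₄ that dissolves per liter, [Ag⁺] = 3s and [PO₄³⁻] = s; let s denote this solubility.
Ksp = [Ag⁺]^3[PO₄³⁻] = (3s)^3 · s = 27s^4
Ksp = 27 × (1.816×10⁻⁵)^4 = 2.9×10⁻¹⁸

Ksp = 2.9×10⁻¹⁸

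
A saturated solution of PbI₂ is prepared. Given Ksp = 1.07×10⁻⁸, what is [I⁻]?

2.78×10⁻³ M

PbI₂(s) ⇌ Pb²⁺(aq) + 2 I⁻(aq)
Let s be the molar solubility. Then [Pb²⁺] = s and [I⁻] = 2s.
Ksp = [Pb²⁺][I⁻]^2 = s · (2s)^2 = 4s^3 = 1.07×10⁻⁸
s = 1.39×10⁻³ M
[I⁻] = 2s = 2.78×10⁻³ M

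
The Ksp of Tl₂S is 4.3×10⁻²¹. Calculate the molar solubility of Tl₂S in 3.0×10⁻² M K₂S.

Tl₂S(s) ⇌ 2 Tl⁺(aq) + S²⁻(aq)
Let s be the solubility of Tl₂S here. The common ion gives [S²⁻] ≈ 3.0×10⁻² M, and [Tl⁺] = 2s.
Ksp = [Tl⁺]^2[S²⁻] = (2s)^2(3.0×10⁻²)
(2s)^2 = 4.3×10⁻²¹ / (3.0×10⁻²) = 1.4×10⁻¹⁹
s = 1.9×10⁻¹⁰ M

1.9×10⁻¹⁰ M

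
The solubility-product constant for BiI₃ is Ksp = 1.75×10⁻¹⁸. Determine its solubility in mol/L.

1.60×10⁻⁵ M

BiI₃(s) ⇌ Bi³⁺(aq) + 3 I⁻(aq)
If s mol/L of BiI₃ dissolves, [Bi³⁺] = s and [I⁻] = 3s.
Ksp = [Bi³⁺][I⁻]^3 = s · (3s)^3 = 27s^4
27s^4 = 1.75×10⁻¹⁸  ⇒  s^4 = 6.48×10⁻²⁰
s = 1.60×10⁻⁵ mol/L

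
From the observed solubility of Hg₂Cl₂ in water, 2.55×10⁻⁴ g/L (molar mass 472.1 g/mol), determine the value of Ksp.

Ksp = 6.30×10⁻¹⁹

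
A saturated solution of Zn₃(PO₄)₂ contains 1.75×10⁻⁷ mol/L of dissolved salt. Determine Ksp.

Zn₃(PO₄)₂(s) ⇌ 3 Zn²⁺(aq) + 2 PO₄³⁻(aq)
If s mol/L of Zn₃(PO₄)₂ dissolves, [Zn²⁺] = 3s and [PO₄³⁻] = 2s.
Ksp = [Zn²⁺]^3[PO₄³⁻]^2 = (3s)^3 · (2s)^2 = 108s^5
Ksp = 108 × (1.75×10⁻⁷)^5 = 1.77×10⁻³²

Ksp = 1.77×10⁻³²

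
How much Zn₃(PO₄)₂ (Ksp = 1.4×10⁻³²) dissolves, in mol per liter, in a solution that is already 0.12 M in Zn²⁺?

Zn₃(PO₄)₂(s) ⇌ 3 Zn²⁺(aq) + 2 PO₄³⁻(aq)
Zn²⁺ is already present at 0.12 M. If s mol/L of Zn₃(PO₄)₂ dissolves, [PO₄³⁻] = 2s while [Zn²⁺] ≈ 0.12 M.
Ksp = [Zn²⁺]^3[PO₄³⁻]^2 = (0.12)^3(2s)^2
(2s)^2 = 1.4×10⁻³² / (0.12)^3 = 8.1×10⁻³⁰
s = 1.4×10⁻¹⁵ M

1.4×10⁻¹⁵ M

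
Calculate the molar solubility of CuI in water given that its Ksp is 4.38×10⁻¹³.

CuI(s) ⇌ Cu⁺(aq) + I⁻(aq)
Call the molar solubility s, so that [Cu⁺] = s and [I⁻] = s.
Ksp = [Cu⁺][I⁻] = s · s = s^2
s^2 = 4.38×10⁻¹³
Taking the 2nd root, s = 6.62×10⁻⁷ mol L⁻¹.

6.62×10⁻⁷ M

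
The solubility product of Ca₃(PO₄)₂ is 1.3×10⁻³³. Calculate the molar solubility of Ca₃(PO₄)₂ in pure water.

1.0×10⁻⁷ M

Ca₃(PO₄)₂(s) ⇌ 3 Ca²⁺(aq) + 2 PO₄³⁻(aq)
If s mol/L of Ca₃(PO₄)₂ dissolves, [Ca²⁺] = 3s and [PO₄³⁻] = 2s.
Ksp = [Ca²⁺]^3[PO₄³⁻]^2 = (3s)^3 · (2s)^2 = 108s^5
108s^5 = 1.3×10⁻³³  ⇒  s^5 = 1.2×10⁻³⁵
Taking the 5th root, s = 1.0×10⁻⁷ mol L⁻¹.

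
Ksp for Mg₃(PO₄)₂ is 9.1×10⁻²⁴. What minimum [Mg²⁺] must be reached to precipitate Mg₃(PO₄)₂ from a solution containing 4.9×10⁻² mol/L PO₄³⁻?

Each salt precipitates once Q = Ksp for that salt.
Mg₃(PO₄)₂(s) ⇌ 3 Mg²⁺(aq) + 2 PO₄³⁻(aq)
Ksp = [Mg²⁺]^3[PO₄³⁻]^2 = [Mg²⁺]^3(4.9×10⁻²)^2
[Mg²⁺]^3 = 9.1×10⁻²⁴ / (4.9×10⁻²)^2 = 3.8×10⁻²¹
[Mg²⁺] = 1.6×10⁻⁷ mol/L

1.6×10⁻⁷ M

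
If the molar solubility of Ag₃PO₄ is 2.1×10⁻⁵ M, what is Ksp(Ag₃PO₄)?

Ag₃PO₄(s) ⇌ 3 Ag⁺(aq) + PO₄³⁻(aq)
If s mol/L of Ag₃PO₄ dissolves, [Ag⁺] = 3s and [PO₄³⁻] = s.
Ksp = [Ag⁺]^3[PO₄³⁻] = (3s)^3 · s = 27s^4
Ksp = 27 × (2.1×10⁻⁵)^4 = 5.3×10⁻¹⁸

Ksp = 5.3×10⁻¹⁸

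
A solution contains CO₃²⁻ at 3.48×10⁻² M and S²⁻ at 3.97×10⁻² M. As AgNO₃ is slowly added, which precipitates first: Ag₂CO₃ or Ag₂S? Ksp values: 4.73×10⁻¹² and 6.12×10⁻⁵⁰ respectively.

Ag₂S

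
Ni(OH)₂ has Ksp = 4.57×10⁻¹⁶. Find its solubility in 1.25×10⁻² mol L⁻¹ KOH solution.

2.92×10⁻¹² M

Ni(OH)₂(s) ⇌ Ni²⁺(aq) + 2 OH⁻(aq)
OH⁻ is already present at 1.25×10⁻² mol L⁻¹. If s mol/L of Ni(OH)₂ dissolves, [Ni²⁺] = s while [OH⁻] ≈ 1.25×10⁻² mol L⁻¹.
Ksp = [Ni²⁺][OH⁻]^2 = s(1.25×10⁻²)^2
s = 4.57×10⁻¹⁶ / (1.25×10⁻²)^2 = 2.92×10⁻¹²
s = 2.92×10⁻¹² mol L⁻¹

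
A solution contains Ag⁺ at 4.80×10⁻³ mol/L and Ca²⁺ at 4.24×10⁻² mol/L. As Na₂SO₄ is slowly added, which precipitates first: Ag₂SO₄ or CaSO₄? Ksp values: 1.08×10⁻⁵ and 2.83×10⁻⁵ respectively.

A salt starts to precipitate once the ion product Q reaches its Ksp.
For Ag₂SO₄: [SO₄²⁻] = (Ksp/[Ag⁺]^2) = 0.469 mol/L
For CaSO₄: [SO₄²⁻] = (Ksp/[Ca²⁺]) = 6.67×10⁻⁴ mol/L
Since CaSO₄ needs less SO₄²⁻ to reach saturation, it precipitates first.

CaSO₄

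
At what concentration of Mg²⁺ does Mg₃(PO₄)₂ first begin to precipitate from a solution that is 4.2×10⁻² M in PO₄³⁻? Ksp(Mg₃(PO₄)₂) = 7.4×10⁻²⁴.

1.6×10⁻⁷ M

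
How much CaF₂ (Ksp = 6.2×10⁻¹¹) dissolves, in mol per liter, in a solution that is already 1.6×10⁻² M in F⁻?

CaF₂(s) ⇌ Ca²⁺(aq) + 2 F⁻(aq)
F⁻ is already present at 1.6×10⁻² M. If s mol/L of CaF₂ dissolves, [Ca²⁺] = s while [F⁻] ≈ 1.6×10⁻² M.
Ksp = [Ca²⁺][F⁻]^2 = s(1.6×10⁻²)^2
s = 6.2×10⁻¹¹ / (1.6×10⁻²)^2 = 2.4×10⁻⁷
s = 2.4×10⁻⁷ M

2.4×10⁻⁷ M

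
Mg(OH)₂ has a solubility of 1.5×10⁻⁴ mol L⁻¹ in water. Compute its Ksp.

Mg(OH)₂(s) ⇌ Mg²⁺(aq) + 2 OH⁻(aq)
With molar solubility s: [Mg²⁺] = s, [OH⁻] = 2s.
Ksp = [Mg²⁺][OH⁻]^2 = s · (2s)^2 = 4s^3
Ksp = 4 × (1.5×10⁻⁴)^3 = 1.4×10⁻¹¹

Ksp = 1.4×10⁻¹¹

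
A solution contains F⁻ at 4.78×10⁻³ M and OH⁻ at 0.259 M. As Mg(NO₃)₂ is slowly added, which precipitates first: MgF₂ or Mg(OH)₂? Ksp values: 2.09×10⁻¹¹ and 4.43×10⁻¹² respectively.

Precipitation of each salt begins when its ion product equals Ksp.
For MgF₂: [Mg²⁺] = (Ksp/[F⁻]^2) = 9.15×10⁻⁷ M
For Mg(OH)₂: [Mg²⁺] = (Ksp/[OH⁻]^2) = 6.60×10⁻¹¹ M
The smaller threshold [Mg²⁺] is reached first, so Mg(OH)₂ precipitates first.

Mg(OH)₂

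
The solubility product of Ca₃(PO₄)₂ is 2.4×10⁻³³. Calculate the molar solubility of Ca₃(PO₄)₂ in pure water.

1.2×10⁻⁷ M

Ca₃(PO₄)₂(s) ⇌ 3 Ca²⁺(aq) + 2 PO₄³⁻(aq)
Let s be the molar solubility. Then [Ca²⁺] = 3s and [PO₄³⁻] = 2s.
Ksp = [Ca²⁺]^3[PO₄³⁻]^2 = (3s)^3 · (2s)^2 = 108s^5
108s^5 = 2.4×10⁻³³  ⇒  s^5 = 2.2×10⁻³⁵
Taking the 5th root, s = 1.2×10⁻⁷ M.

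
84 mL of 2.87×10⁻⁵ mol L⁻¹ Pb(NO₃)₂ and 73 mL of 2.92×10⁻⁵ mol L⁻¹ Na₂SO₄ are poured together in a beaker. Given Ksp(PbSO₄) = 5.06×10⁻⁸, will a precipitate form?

No

After mixing, V = 84 mL + 73 mL = 157 mL.
[Pb²⁺] = (2.87×10⁻⁵)(84)/157 = 1.54×10⁻⁵ mol L⁻¹
[SO₄²⁻] = (2.92×10⁻⁵)(73)/157 = 1.36×10⁻⁵ mol L⁻¹
Q = [Pb²⁺][SO₄²⁻] = 2.08×10⁻¹⁰
Since Q (2.08×10⁻¹⁰) is less than Ksp (5.06×10⁻⁸), no PbSO₄ precipitates.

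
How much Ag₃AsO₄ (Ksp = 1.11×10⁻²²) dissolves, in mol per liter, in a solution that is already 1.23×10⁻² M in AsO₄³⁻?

6.94×10⁻⁸ M

Ag₃AsO₄(s) ⇌ 3 Ag⁺(aq) + AsO₄³⁻(aq)
The solution already contains AsO₄³⁻ at 1.23×10⁻² M. Let s be the molar solubility of Ag₃AsO₄.
[AsO₄³⁻] ≈ 1.23×10⁻² M (common ion dominates); [Ag⁺] = 3s.
Ksp = [Ag⁺]^3[AsO₄³⁻] = (3s)^3(1.23×10⁻²)
(3s)^3 = 1.11×10⁻²² / (1.23×10⁻²) = 9.02×10⁻²¹
s = 6.94×10⁻⁸ M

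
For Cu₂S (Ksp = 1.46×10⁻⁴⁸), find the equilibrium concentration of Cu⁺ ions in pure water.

Cu₂S(s) ⇌ 2 Cu⁺(aq) + S²⁻(aq)
Call the molar solubility s, so that [Cu⁺] = 2s and [S²⁻] = s.
Ksp = [Cu⁺]^2[S²⁻] = (2s)^2 · s = 4s^3 = 1.46×10⁻⁴⁸
s = 7.15×10⁻¹⁷ M
[Cu⁺] = 2s = 1.43×10⁻¹⁶ M

1.43×10⁻¹⁶ M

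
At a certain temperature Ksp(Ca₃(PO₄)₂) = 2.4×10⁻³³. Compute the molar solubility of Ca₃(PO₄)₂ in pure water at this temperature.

1.2×10⁻⁷ M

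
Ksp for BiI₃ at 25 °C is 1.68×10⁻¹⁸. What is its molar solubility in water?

BiI₃(s) ⇌ Bi³⁺(aq) + 3 I⁻(aq)
If s mol/L of BiI₃ dissolves, [Bi³⁺] = s and [I⁻] = 3s.
Ksp = [Bi³⁺][I⁻]^3 = s · (3s)^3 = 27s^4
27s^4 = 1.68×10⁻¹⁸  ⇒  s^4 = 6.22×10⁻²⁰
s = (6.22×10⁻²⁰)^(1/4) = 1.58×10⁻⁵ mol L⁻¹

1.58×10⁻⁵ M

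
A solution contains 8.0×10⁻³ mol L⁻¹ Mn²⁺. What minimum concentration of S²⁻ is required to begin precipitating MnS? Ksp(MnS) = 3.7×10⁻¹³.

4.6×10⁻¹¹ M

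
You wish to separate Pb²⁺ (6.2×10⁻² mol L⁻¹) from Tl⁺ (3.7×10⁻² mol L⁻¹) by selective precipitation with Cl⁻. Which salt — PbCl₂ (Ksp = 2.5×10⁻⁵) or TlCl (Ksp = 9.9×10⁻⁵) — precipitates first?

TlCl

Precipitation begins when Q = Ksp.
For PbCl₂: [Cl⁻] = (Ksp/[Pb²⁺])^(1/2) = 2.0×10⁻² mol L⁻¹
For TlCl: [Cl⁻] = (Ksp/[Tl⁺]) = 2.7×10⁻³ mol L⁻¹
Since TlCl needs less Cl⁻ to reach saturation, it precipitates first.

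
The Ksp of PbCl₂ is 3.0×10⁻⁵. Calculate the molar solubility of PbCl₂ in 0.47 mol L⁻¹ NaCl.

PbCl₂(s) ⇌ Pb²⁺(aq) + 2 Cl⁻(aq)
Let s be the solubility of PbCl₂ here. The common ion gives [Cl⁻] ≈ 0.47 mol L⁻¹, and [Pb²⁺] = s.
Ksp = [Pb²⁺][Cl⁻]^2 = s(0.47)^2
s = 3.0×10⁻⁵ / (0.47)^2 = 1.4×10⁻⁴
s = 1.4×10⁻⁴ mol L⁻¹

1.4×10⁻⁴ M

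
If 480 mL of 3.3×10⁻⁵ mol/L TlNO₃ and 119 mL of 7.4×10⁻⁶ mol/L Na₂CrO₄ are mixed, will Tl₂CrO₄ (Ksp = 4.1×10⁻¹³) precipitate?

Total volume after mixing = 480 + 119 = 599 mL.
[Tl⁺] = (3.3×10⁻⁵)(480)/599 = 2.6×10⁻⁵ mol/L
[CrO₄²⁻] = (7.4×10⁻⁶)(119)/599 = 1.5×10⁻⁶ mol/L
Q = [Tl⁺]^2[CrO₄²⁻] = 1.0×10⁻¹⁵
Q < Ksp (1.0×10⁻¹⁵ vs 4.1×10⁻¹³); the solution remains unsaturated and no precipitate forms.

No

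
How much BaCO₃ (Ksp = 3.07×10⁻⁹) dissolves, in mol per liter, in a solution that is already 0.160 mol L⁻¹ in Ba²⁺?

1.92×10⁻⁸ M

BaCO₃(s) ⇌ Ba²⁺(aq) + CO₃²⁻(aq)
Let s be the solubility of BaCO₃ here. The common ion gives [Ba²⁺] ≈ 0.160 mol L⁻¹, and [CO₃²⁻] = s.
Ksp = [Ba²⁺][CO₃²⁻] = (0.160)s
s = 3.07×10⁻⁹ / (0.160) = 1.92×10⁻⁸
s = 1.92×10⁻⁸ mol L⁻¹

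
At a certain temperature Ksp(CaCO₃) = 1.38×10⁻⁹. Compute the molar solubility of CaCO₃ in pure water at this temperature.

CaCO₃(s) ⇌ Ca²⁺(aq) + CO₃²⁻(aq)
If s mol/L of CaCO₃ dissolves, [Ca²⁺] = s and [CO₃²⁻] = s.
Ksp = [Ca²⁺][CO₃²⁻] = s · s = s^2
s^2 = 1.38×10⁻⁹
Taking the 2nd root, s = 3.71×10⁻⁵ mol/L.

3.71×10⁻⁵ M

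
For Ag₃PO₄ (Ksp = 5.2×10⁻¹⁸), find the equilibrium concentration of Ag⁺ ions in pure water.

Ag₃PO₄(s) ⇌ 3 Ag⁺(aq) + PO₄³⁻(aq)
With molar solubility s: [Ag⁺] = 3s, [PO₄³⁻] = s.
Ksp = [Ag⁺]^3[PO₄³⁻] = (3s)^3 · s = 27s^4 = 5.2×10⁻¹⁸
s = 2.1×10⁻⁵ mol/L
[Ag⁺] = 3s = 6.3×10⁻⁵ mol/L

6.3×10⁻⁵ M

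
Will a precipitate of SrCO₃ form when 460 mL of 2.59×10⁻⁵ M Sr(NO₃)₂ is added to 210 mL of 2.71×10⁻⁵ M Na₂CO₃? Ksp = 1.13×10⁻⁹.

No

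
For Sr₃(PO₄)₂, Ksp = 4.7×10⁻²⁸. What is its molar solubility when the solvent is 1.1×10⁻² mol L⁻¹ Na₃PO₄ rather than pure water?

Sr₃(PO₄)₂(s) ⇌ 3 Sr²⁺(aq) + 2 PO₄³⁻(aq)
PO₄³⁻ is already present at 1.1×10⁻² mol L⁻¹. If s mol/L of Sr₃(PO₄)₂ dissolves, [Sr²⁺] = 3s while [PO₄³⁻] ≈ 1.1×10⁻² mol L⁻¹.
Ksp = [Sr²⁺]^3[PO₄³⁻]^2 = (3s)^3(1.1×10⁻²)^2
(3s)^3 = 4.7×10⁻²⁸ / (1.1×10⁻²)^2 = 3.9×10⁻²⁴
s = 5.2×10⁻⁹ mol L⁻¹

5.2×10⁻⁹ M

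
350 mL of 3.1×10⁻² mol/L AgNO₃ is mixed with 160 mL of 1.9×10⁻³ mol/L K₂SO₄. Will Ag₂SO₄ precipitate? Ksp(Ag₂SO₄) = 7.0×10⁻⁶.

Total volume after mixing = 350 + 160 = 510 mL.
[Ag⁺] = (3.1×10⁻²)(350)/510 = 2.1×10⁻² mol/L
[SO₄²⁻] = (1.9×10⁻³)(160)/510 = 6.0×10⁻⁴ mol/L
Q = [Ag⁺]^2[SO₄²⁻] = 2.7×10⁻⁷
Q < Ksp (2.7×10⁻⁷ vs 7.0×10⁻⁶); the solution remains unsaturated and no precipitate forms.

No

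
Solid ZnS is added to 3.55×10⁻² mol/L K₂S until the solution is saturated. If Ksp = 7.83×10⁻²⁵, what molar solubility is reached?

2.21×10⁻²³ M

ZnS(s) ⇌ Zn²⁺(aq) + S²⁻(aq)
S²⁻ is already present at 3.55×10⁻² mol/L. If s mol/L of ZnS dissolves, [Zn²⁺] = s while [S²⁻] ≈ 3.55×10⁻² mol/L.
Ksp = [Zn²⁺][S²⁻] = s(3.55×10⁻²)
s = 7.83×10⁻²⁵ / (3.55×10⁻²) = 2.21×10⁻²³
s = 2.21×10⁻²³ mol/L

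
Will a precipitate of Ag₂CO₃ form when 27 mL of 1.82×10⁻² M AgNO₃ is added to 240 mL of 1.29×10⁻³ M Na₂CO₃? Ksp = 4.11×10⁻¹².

Total volume after mixing = 27 + 240 = 267 mL.
[Ag⁺] = (1.82×10⁻²)(27)/267 = 1.84×10⁻³ M
[CO₃²⁻] = (1.29×10⁻³)(240)/267 = 1.16×10⁻³ M
Q = [Ag⁺]^2[CO₃²⁻] = 3.93×10⁻⁹
Q = 3.93×10⁻⁹ > Ksp = 4.11×10⁻¹², so the solution is supersaturated and Ag₂CO₃ precipitates.

Yes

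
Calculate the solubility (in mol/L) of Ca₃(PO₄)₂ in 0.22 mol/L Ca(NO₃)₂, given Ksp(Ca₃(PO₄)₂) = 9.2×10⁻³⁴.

1.5×10⁻¹⁶ M

Ca₃(PO₄)₂(s) ⇌ 3 Ca²⁺(aq) + 2 PO₄³⁻(aq)
With Ca²⁺ already at 0.22 mol/L and s small, take [Ca²⁺] ≈ 0.22 mol/L and [PO₄³⁻] = 2s.
Ksp = [Ca²⁺]^3[PO₄³⁻]^2 = (0.22)^3(2s)^2
(2s)^2 = 9.2×10⁻³⁴ / (0.22)^3 = 8.6×10⁻³²
s = 1.5×10⁻¹⁶ mol/L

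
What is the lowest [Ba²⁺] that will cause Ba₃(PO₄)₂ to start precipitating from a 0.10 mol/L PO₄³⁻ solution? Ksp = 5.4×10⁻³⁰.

8.1×10⁻¹⁰ M

A salt starts to precipitate once the ion product Q reaches its Ksp.
Ba₃(PO₄)₂(s) ⇌ 3 Ba²⁺(aq) + 2 PO₄³⁻(aq)
Ksp = [Ba²⁺]^3[PO₄³⁻]^2 = [Ba²⁺]^3(0.10)^2
[Ba²⁺]^3 = 5.4×10⁻³⁰ / (0.10)^2 = 5.4×10⁻²⁸
[Ba²⁺] = 8.1×10⁻¹⁰ mol/L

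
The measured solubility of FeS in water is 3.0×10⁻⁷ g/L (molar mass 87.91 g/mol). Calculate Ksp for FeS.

Ksp = 1.2×10⁻¹⁷

s = (3.0×10⁻⁷ g L⁻¹)/(87.91 g mol⁻¹) = 3.413×10⁻⁹ M
FeS(s) ⇌ Fe²⁺(aq) + S²⁻(aq)
For each mole of FeS that dissolves per liter, [Fe²⁺] = s and [S²⁻] = s; let s denote this solubility.
Ksp = [Fe²⁺][S²⁻] = s · s = s^2
Ksp = (3.413×10⁻⁹)^2 = 1.2×10⁻¹⁷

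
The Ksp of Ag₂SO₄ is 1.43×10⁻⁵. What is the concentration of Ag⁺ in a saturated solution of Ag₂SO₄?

Ag₂SO₄(s) ⇌ 2 Ag⁺(aq) + SO₄²⁻(aq)
For each mole of Ag₂SO₄ that dissolves per liter, [Ag⁺] = 2s and [SO₄²⁻] = s; let s denote this solubility.
Ksp = [Ag⁺]^2[SO₄²⁻] = (2s)^2 · s = 4s^3 = 1.43×10⁻⁵
s = 1.53×10⁻² mol/L
[Ag⁺] = 2s = 3.06×10⁻² mol/L

3.06×10⁻² M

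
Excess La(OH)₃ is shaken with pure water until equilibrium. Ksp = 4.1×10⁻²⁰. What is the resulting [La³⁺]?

La(OH)₃(s) ⇌ La³⁺(aq) + 3 OH⁻(aq)
Call the molar solubility s, so that [La³⁺] = s and [OH⁻] = 3s.
Ksp = [La³⁺][OH⁻]^3 = s · (3s)^3 = 27s^4 = 4.1×10⁻²⁰
s = 6.2×10⁻⁶ M
[La³⁺] = s = 6.2×10⁻⁶ M

6.2×10⁻⁶ M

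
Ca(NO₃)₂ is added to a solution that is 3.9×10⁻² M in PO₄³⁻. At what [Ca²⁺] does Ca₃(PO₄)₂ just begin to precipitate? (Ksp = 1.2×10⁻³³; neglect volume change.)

9.2×10⁻¹¹ M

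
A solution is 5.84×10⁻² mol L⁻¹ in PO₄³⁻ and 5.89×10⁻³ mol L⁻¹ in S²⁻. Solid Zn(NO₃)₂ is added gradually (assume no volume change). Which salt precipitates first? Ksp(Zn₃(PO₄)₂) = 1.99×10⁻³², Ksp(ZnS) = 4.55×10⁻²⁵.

ZnS

Precipitation of each salt begins when its ion product equals Ksp.
For Zn₃(PO₄)₂: [Zn²⁺] = (Ksp/[PO₄³⁻]^2)^(1/3) = 1.80×10⁻¹⁰ mol L⁻¹
For ZnS: [Zn²⁺] = (Ksp/[S²⁻]) = 7.72×10⁻²³ mol L⁻¹
Since ZnS needs less Zn²⁺ to reach saturation, it precipitates first.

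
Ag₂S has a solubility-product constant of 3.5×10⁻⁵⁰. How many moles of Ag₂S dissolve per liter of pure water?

2.1×10⁻¹⁷ M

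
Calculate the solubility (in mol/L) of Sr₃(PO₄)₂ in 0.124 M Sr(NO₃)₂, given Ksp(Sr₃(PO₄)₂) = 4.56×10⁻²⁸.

Sr₃(PO₄)₂(s) ⇌ 3 Sr²⁺(aq) + 2 PO₄³⁻(aq)
Let s be the solubility of Sr₃(PO₄)₂ here. The common ion gives [Sr²⁺] ≈ 0.124 M, and [PO₄³⁻] = 2s.
Ksp = [Sr²⁺]^3[PO₄³⁻]^2 = (0.124)^3(2s)^2
(2s)^2 = 4.56×10⁻²⁸ / (0.124)^3 = 2.39×10⁻²⁵
s = 2.45×10⁻¹³ M

2.45×10⁻¹³ M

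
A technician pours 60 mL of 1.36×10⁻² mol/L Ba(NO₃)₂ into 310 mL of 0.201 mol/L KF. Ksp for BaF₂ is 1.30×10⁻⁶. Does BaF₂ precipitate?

Yes

After mixing, V = 60 mL + 310 mL = 370 mL.
[Ba²⁺] = (1.36×10⁻²)(60)/370 = 2.21×10⁻³ mol/L
[F⁻] = (0.201)(310)/370 = 0.168 mol/L
Q = [Ba²⁺][F⁻]^2 = 6.25×10⁻⁵
Because Q > Ksp (6.25×10⁻⁵ vs 1.30×10⁻⁶), a precipitate of BaF₂ forms.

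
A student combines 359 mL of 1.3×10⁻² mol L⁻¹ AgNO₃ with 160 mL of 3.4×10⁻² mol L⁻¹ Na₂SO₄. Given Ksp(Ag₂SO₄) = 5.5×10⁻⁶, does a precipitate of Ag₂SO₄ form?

After mixing, V = 359 mL + 160 mL = 519 mL.
[Ag⁺] = (1.3×10⁻²)(359)/519 = 9.0×10⁻³ mol L⁻¹
[SO₄²⁻] = (3.4×10⁻²)(160)/519 = 1.0×10⁻² mol L⁻¹
Q = [Ag⁺]^2[SO₄²⁻] = 8.5×10⁻⁷
Q = 8.5×10⁻⁷ < Ksp = 5.5×10⁻⁶, so the solution is unsaturated and no precipitate forms.

No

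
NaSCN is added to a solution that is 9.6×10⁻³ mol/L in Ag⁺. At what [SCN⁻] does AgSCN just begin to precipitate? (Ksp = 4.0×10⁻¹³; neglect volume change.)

Each salt precipitates once Q = Ksp for that salt.
AgSCN(s) ⇌ Ag⁺(aq) + SCN⁻(aq)
Ksp = [Ag⁺][SCN⁻] = [SCN⁻](9.6×10⁻³)
[SCN⁻] = 4.0×10⁻¹³ / (9.6×10⁻³) = 4.2×10⁻¹¹
[SCN⁻] = 4.2×10⁻¹¹ mol/L

4.2×10⁻¹¹ M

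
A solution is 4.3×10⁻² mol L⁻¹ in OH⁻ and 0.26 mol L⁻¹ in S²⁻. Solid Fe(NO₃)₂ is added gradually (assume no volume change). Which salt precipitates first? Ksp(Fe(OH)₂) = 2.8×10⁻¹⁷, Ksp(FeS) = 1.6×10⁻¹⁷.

FeS

Each salt precipitates once Q = Ksp for that salt.
For Fe(OH)₂: [Fe²⁺] = (Ksp/[OH⁻]^2) = 1.5×10⁻¹⁴ mol L⁻¹
For FeS: [Fe²⁺] = (Ksp/[S²⁻]) = 6.2×10⁻¹⁷ mol L⁻¹
The smaller threshold [Fe²⁺] is reached first, so FeS precipitates first.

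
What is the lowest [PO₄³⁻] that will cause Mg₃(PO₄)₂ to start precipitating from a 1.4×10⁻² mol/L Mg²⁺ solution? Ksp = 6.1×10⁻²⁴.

A salt starts to precipitate once the ion product Q reaches its Ksp.
Mg₃(PO₄)₂(s) ⇌ 3 Mg²⁺(aq) + 2 PO₄³⁻(aq)
Ksp = [Mg²⁺]^3[PO₄³⁻]^2 = [PO₄³⁻]^2(1.4×10⁻²)^3
[PO₄³⁻]^2 = 6.1×10⁻²⁴ / (1.4×10⁻²)^3 = 2.2×10⁻¹⁸
[PO₄³⁻] = 1.5×10⁻⁹ mol/L

1.5×10⁻⁹ M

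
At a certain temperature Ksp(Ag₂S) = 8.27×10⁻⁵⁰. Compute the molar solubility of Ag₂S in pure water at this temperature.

2.74×10⁻¹⁷ M

Ag₂S(s) ⇌ 2 Ag⁺(aq) + S²⁻(aq)
If s mol/L of Ag₂S dissolves, [Ag⁺] = 2s and [S²⁻] = s.
Ksp = [Ag⁺]^2[S²⁻] = (2s)^2 · s = 4s^3
4s^3 = 8.27×10⁻⁵⁰  ⇒  s^3 = 2.07×10⁻⁵⁰
s = 2.74×10⁻¹⁷ mol L⁻¹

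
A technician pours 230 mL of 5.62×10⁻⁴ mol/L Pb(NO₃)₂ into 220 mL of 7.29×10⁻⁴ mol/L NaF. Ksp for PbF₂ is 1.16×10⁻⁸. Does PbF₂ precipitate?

No

After mixing, V = 230 mL + 220 mL = 450 mL.
[Pb²⁺] = (5.62×10⁻⁴)(230)/450 = 2.87×10⁻⁴ mol/L
[F⁻] = (7.29×10⁻⁴)(220)/450 = 3.56×10⁻⁴ mol/L
Q = [Pb²⁺][F⁻]^2 = 3.65×10⁻¹¹
Since Q (3.65×10⁻¹¹) is less than Ksp (1.16×10⁻⁸), no PbF₂ precipitates.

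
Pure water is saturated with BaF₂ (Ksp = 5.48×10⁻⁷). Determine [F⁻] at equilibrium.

BaF₂(s) ⇌ Ba²⁺(aq) + 2 F⁻(aq)
Call the molar solubility s, so that [Ba²⁺] = s and [F⁻] = 2s.
Ksp = [Ba²⁺][F⁻]^2 = s · (2s)^2 = 4s^3 = 5.48×10⁻⁷
s = 5.16×10⁻³ M
[F⁻] = 2s = 1.03×10⁻² M

1.03×10⁻² M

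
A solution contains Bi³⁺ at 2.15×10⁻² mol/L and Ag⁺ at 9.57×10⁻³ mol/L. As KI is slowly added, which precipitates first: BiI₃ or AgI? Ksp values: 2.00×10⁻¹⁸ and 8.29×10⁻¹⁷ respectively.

AgI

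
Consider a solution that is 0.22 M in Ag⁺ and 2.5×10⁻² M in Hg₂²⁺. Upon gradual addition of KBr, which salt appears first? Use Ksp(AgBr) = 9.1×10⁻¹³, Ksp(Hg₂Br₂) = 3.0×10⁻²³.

Precipitation begins when Q = Ksp.
For AgBr: [Br⁻] = (Ksp/[Ag⁺]) = 4.1×10⁻¹² M
For Hg₂Br₂: [Br⁻] = (Ksp/[Hg₂²⁺])^(1/2) = 3.5×10⁻¹¹ M
The smaller threshold [Br⁻] is reached first, so AgBr precipitates first.

AgBr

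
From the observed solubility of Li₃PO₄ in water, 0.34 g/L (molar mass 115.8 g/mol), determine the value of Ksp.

s = (0.34 g L⁻¹)/(115.8 g mol⁻¹) = 2.936×10⁻³ M
Li₃PO₄(s) ⇌ 3 Li⁺(aq) + PO₄³⁻(aq)
With molar solubility s: [Li⁺] = 3s, [PO₄³⁻] = s.
Ksp = [Li⁺]^3[PO₄³⁻] = (3s)^3 · s = 27s^4
Ksp = 27 × (2.936×10⁻³)^4 = 2.0×10⁻⁹

Ksp = 2.0×10⁻⁹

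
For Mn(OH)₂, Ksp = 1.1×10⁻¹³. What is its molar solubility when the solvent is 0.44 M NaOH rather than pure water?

Mn(OH)₂(s) ⇌ Mn²⁺(aq) + 2 OH⁻(aq)
Let s be the solubility of Mn(OH)₂ here. The common ion gives [OH⁻] ≈ 0.44 M, and [Mn²⁺] = s.
Ksp = [Mn²⁺][OH⁻]^2 = s(0.44)^2
s = 1.1×10⁻¹³ / (0.44)^2 = 5.7×10⁻¹³
s = 5.7×10⁻¹³ M

5.7×10⁻¹³ M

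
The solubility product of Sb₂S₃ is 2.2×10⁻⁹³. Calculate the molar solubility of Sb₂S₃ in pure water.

Sb₂S₃(s) ⇌ 2 Sb³⁺(aq) + 3 S²⁻(aq)
If s mol/L of Sb₂S₃ dissolves, [Sb³⁺] = 2s and [S²⁻] = 3s.
Ksp = [Sb³⁺]^2[S²⁻]^3 = (2s)^2 · (3s)^3 = 108s^5
108s^5 = 2.2×10⁻⁹³  ⇒  s^5 = 2.0×10⁻⁹⁵
Taking the 5th root, s = 1.2×10⁻¹⁹ M.

1.2×10⁻¹⁹ M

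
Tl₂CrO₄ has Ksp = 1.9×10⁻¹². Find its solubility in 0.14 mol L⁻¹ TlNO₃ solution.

Tl₂CrO₄(s) ⇌ 2 Tl⁺(aq) + CrO₄²⁻(aq)
Tl⁺ is already present at 0.14 mol L⁻¹. If s mol/L of Tl₂CrO₄ dissolves, [CrO₄²⁻] = s while [Tl⁺] ≈ 0.14 mol L⁻¹.
Ksp = [Tl⁺]^2[CrO₄²⁻] = (0.14)^2s
s = 1.9×10⁻¹² / (0.14)^2 = 9.7×10⁻¹¹
s = 9.7×10⁻¹¹ mol L⁻¹

9.7×10⁻¹¹ M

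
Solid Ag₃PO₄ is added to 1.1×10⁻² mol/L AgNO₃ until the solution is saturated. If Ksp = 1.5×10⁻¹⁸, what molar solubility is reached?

1.1×10⁻¹² M

Ag₃PO₄(s) ⇌ 3 Ag⁺(aq) + PO₄³⁻(aq)
The solution already contains Ag⁺ at 1.1×10⁻² mol/L. Let s be the molar solubility of Ag₃PO₄.
[Ag⁺] ≈ 1.1×10⁻² mol/L (common ion dominates); [PO₄³⁻] = s.
Ksp = [Ag⁺]^3[PO₄³⁻] = (1.1×10⁻²)^3s
s = 1.5×10⁻¹⁸ / (1.1×10⁻²)^3 = 1.1×10⁻¹²
s = 1.1×10⁻¹² mol/L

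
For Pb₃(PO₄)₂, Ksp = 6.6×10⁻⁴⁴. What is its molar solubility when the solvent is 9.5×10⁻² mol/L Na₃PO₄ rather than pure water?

Pb₃(PO₄)₂(s) ⇌ 3 Pb²⁺(aq) + 2 PO₄³⁻(aq)
Let s be the solubility of Pb₃(PO₄)₂ here. The common ion gives [PO₄³⁻] ≈ 9.5×10⁻² mol/L, and [Pb²⁺] = 3s.
Ksp = [Pb²⁺]^3[PO₄³⁻]^2 = (3s)^3(9.5×10⁻²)^2
(3s)^3 = 6.6×10⁻⁴⁴ / (9.5×10⁻²)^2 = 7.3×10⁻⁴²
s = 6.5×10⁻¹⁵ mol/L

6.5×10⁻¹⁵ M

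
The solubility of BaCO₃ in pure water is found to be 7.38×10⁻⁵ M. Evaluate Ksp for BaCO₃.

BaCO₃(s) ⇌ Ba²⁺(aq) + CO₃²⁻(aq)
For each mole of BaCO₃ that dissolves per liter, [Ba²⁺] = s and [CO₃²⁻] = s; let s denote this solubility.
Ksp = [Ba²⁺][CO₃²⁻] = s · s = s^2
Ksp = (7.38×10⁻⁵)^2 = 5.45×10⁻⁹

Ksp = 5.45×10⁻⁹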